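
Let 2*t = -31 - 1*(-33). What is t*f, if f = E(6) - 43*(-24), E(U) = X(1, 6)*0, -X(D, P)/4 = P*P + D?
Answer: 1032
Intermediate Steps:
X(D, P) = -4*D - 4*P**2 (X(D, P) = -4*(P*P + D) = -4*(P**2 + D) = -4*(D + P**2) = -4*D - 4*P**2)
E(U) = 0 (E(U) = (-4*1 - 4*6**2)*0 = (-4 - 4*36)*0 = (-4 - 144)*0 = -148*0 = 0)
t = 1 (t = (-31 - 1*(-33))/2 = (-31 + 33)/2 = (1/2)*2 = 1)
f = 1032 (f = 0 - 43*(-24) = 0 + 1032 = 1032)
t*f = 1*1032 = 1032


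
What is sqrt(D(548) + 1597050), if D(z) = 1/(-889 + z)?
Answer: sqrt(185706570709)/341 ≈ 1263.7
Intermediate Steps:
sqrt(D(548) + 1597050) = sqrt(1/(-889 + 548) + 1597050) = sqrt(1/(-341) + 1597050) = sqrt(-1/341 + 1597050) = sqrt(544594049/341) = sqrt(185706570709)/341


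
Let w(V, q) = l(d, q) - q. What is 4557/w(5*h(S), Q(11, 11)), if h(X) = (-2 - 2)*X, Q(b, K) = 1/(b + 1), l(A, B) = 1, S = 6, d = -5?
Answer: 54684/11 ≈ 4971.3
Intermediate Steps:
Q(b, K) = 1/(1 + b)
h(X) = -4*X
w(V, q) = 1 - q
4557/w(5*h(S), Q(11, 11)) = 4557/(1 - 1/(1 + 11)) = 4557/(1 - 1/12) = 4557/(11/12) = 4557*(12/11) = 54684/11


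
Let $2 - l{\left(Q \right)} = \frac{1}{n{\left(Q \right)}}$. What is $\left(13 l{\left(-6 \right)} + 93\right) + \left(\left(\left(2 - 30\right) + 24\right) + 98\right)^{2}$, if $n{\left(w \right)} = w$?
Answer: $\frac{53743}{6} \approx 8957.2$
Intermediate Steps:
$l{\left(Q \right)} = 2 - \frac{1}{Q}$
$\left(13 l{\left(-6 \right)} + 93\right) + \left(\left(\left(2 - 30\right) + 24\right) + 98\right)^{2} = \left(13 \left(2 - \frac{1}{-6}\right) + 93\right) + \left(\left(\left(2 - 30\right) + 24\right) + 98\right)^{2} = \left(13 \left(2 - - \frac{1}{6}\right) + 93\right) + \left(\left(-28 + 24\right) + 98\right)^{2} = \left(13 \left(2 + \frac{1}{6}\right) + 93\right) + \left(-4 + 98\right)^{2} = \left(13 \cdot \frac{13}{6} + 93\right) + 94^{2} = \left(\frac{169}{6} + 93\right) + 8836 = \frac{727}{6} + 8836 = \frac{53743}{6}$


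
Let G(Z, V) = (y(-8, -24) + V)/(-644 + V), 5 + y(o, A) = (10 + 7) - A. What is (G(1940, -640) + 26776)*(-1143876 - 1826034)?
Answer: -8509036672590/107 ≈ -7.9524e+10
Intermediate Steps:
y(o, A) = 12 - A (y(o, A) = -5 + ((10 + 7) - A) = -5 + (17 - A) = 12 - A)
G(Z, V) = (36 + V)/(-644 + V) (G(Z, V) = ((12 - 1*(-24)) + V)/(-644 + V) = ((12 + 24) + V)/(-644 + V) = (36 + V)/(-644 + V))
(G(1940, -640) + 26776)*(-1143876 - 1826034) = ((36 - 640)/(-644 - 640) + 26776)*(-1143876 - 1826034) = (-604/(-1284) + 26776)*(-2969910) = (-1/1284*(-604) + 26776)*(-2969910) = (151/321 + 26776)*(-2969910) = (8595247/321)*(-2969910) = -8509036672590/107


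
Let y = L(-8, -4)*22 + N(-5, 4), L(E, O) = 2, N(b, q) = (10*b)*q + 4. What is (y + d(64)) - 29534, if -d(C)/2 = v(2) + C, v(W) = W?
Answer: -29818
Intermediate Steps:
N(b, q) = 4 + 10*b*q (N(b, q) = 10*b*q + 4 = 4 + 10*b*q)
y = -152 (y = 2*22 + (4 + 10*(-5)*4) = 44 + (4 - 200) = 44 - 196 = -152)
d(C) = -4 - 2*C (d(C) = -2*(2 + C) = -4 - 2*C)
(y + d(64)) - 29534 = (-152 + (-4 - 2*64)) - 29534 = (-152 + (-4 - 128)) - 29534 = (-152 - 132) - 29534 = -284 - 29534 = -29818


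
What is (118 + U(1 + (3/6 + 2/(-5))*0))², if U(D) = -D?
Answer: 13689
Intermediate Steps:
(118 + U(1 + (3/6 + 2/(-5))*0))² = (118 - (1 + (3/6 + 2/(-5))*0))² = (118 - (1 + (3*(⅙) + 2*(-⅕))*0))² = (118 - (1 + (½ - ⅖)*0))² = (118 - (1 + (⅒)*0))² = (118 - (1 + 0))² = (118 - 1*1)² = (118 - 1)² = 117² = 13689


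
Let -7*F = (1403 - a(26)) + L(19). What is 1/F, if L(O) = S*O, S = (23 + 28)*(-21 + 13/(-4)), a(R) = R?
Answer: 28/88485 ≈ 0.00031644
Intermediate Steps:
S = -4947/4 (S = 51*(-21 + 13*(-¼)) = 51*(-21 - 13/4) = 51*(-97/4) = -4947/4 ≈ -1236.8)
L(O) = -4947*O/4
F = 88485/28 (F = -((1403 - 1*26) - 4947/4*19)/7 = -((1403 - 26) - 93993/4)/7 = -(1377 - 93993/4)/7 = -⅐*(-88485/4) = 88485/28 ≈ 3160.2)
1/F = 1/(88485/28) = 28/88485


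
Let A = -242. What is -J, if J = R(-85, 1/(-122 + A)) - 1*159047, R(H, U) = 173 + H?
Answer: 158959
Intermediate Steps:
J = -158959 (J = (173 - 85) - 1*159047 = 88 - 159047 = -158959)
-J = -1*(-158959) = 158959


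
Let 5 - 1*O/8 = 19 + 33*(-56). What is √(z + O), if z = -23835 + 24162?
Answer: √14999 ≈ 122.47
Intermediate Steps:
z = 327
O = 14672 (O = 40 - 8*(19 + 33*(-56)) = 40 - 8*(19 - 1848) = 40 - 8*(-1829) = 40 + 14632 = 14672)
√(z + O) = √(327 + 14672) = √14999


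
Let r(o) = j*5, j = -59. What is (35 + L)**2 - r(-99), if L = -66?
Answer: 1256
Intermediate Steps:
r(o) = -295 (r(o) = -59*5 = -295)
(35 + L)**2 - r(-99) = (35 - 66)**2 - 1*(-295) = (-31)**2 + 295 = 961 + 295 = 1256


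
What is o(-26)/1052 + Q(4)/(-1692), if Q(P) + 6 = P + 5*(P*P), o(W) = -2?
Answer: -1780/37083 ≈ -0.048000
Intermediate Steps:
Q(P) = -6 + P + 5*P² (Q(P) = -6 + (P + 5*(P*P)) = -6 + (P + 5*P²) = -6 + P + 5*P²)
o(-26)/1052 + Q(4)/(-1692) = -2/1052 + (-6 + 4 + 5*4²)/(-1692) = -2*1/1052 + (-6 + 4 + 5*16)*(-1/1692) = -1/526 + (-6 + 4 + 80)*(-1/1692) = -1/526 + 78*(-1/1692) = -1/526 - 13/282 = -1780/37083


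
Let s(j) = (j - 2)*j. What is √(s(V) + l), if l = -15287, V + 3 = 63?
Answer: I*√11807 ≈ 108.66*I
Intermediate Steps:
V = 60 (V = -3 + 63 = 60)
s(j) = j*(-2 + j) (s(j) = (-2 + j)*j = j*(-2 + j))
√(s(V) + l) = √(60*(-2 + 60) - 15287) = √(60*58 - 15287) = √(3480 - 15287) = √(-11807) = I*√11807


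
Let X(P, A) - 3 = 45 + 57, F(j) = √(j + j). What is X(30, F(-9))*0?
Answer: 0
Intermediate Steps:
F(j) = √2*√j (F(j) = √(2*j) = √2*√j)
X(P, A) = 105 (X(P, A) = 3 + (45 + 57) = 3 + 102 = 105)
X(30, F(-9))*0 = 105*0 = 0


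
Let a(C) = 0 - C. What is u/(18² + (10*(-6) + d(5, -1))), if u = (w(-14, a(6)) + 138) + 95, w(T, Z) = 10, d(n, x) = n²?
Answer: 243/289 ≈ 0.84083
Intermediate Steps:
a(C) = -C
u = 243 (u = (10 + 138) + 95 = 148 + 95 = 243)
u/(18² + (10*(-6) + d(5, -1))) = 243/(18² + (10*(-6) + 5²)) = 243/(324 + (-60 + 25)) = 243/(324 - 35) = 243/289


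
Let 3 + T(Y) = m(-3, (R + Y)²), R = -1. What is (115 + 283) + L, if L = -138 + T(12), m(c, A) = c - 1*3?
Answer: 251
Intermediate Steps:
m(c, A) = -3 + c (m(c, A) = c - 3 = -3 + c)
T(Y) = -9 (T(Y) = -3 + (-3 - 3) = -3 - 6 = -9)
L = -147 (L = -138 - 9 = -147)
(115 + 283) + L = (115 + 283) - 147 = 398 - 147 = 251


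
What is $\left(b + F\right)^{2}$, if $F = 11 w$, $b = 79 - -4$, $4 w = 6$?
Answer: $\frac{39601}{4} \approx 9900.3$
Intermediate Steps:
$w = \frac{3}{2}$ ($w = \frac{1}{4} \cdot 6 = \frac{3}{2} \approx 1.5$)
$b = 83$ ($b = 79 + 4 = 83$)
$F = \frac{33}{2}$ ($F = 11 \cdot \frac{3}{2} = \frac{33}{2} \approx 16.5$)
$\left(b + F\right)^{2} = \left(83 + \frac{33}{2}\right)^{2} = \left(\frac{199}{2}\right)^{2} = \frac{39601}{4}$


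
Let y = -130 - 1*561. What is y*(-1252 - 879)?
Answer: 1472521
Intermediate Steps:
y = -691 (y = -130 - 561 = -691)
y*(-1252 - 879) = -691*(-1252 - 879) = -691*(-2131) = 1472521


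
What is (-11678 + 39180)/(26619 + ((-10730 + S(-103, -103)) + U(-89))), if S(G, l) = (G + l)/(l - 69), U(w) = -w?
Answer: 2365172/1374211 ≈ 1.7211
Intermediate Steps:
S(G, l) = (G + l)/(-69 + l)
(-11678 + 39180)/(26619 + ((-10730 + S(-103, -103)) + U(-89))) = (-11678 + 39180)/(26619 + ((-10730 + (-103 - 103)/(-69 - 103)) - 1*(-89))) = 27502/(26619 + ((-10730 - 206/(-172)) + 89)) = 27502/(26619 + ((-10730 - 1/172*(-206)) + 89)) = 27502/(26619 + ((-10730 + 103/86) + 89)) = 27502/(26619 + (-922677/86 + 89)) = 27502/(26619 - 915023/86) = 27502/(1374211/86) = 27502*(86/1374211) = 2365172/1374211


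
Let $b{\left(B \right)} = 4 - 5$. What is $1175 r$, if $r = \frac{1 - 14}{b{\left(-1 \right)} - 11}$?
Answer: $\frac{15275}{12} \approx 1272.9$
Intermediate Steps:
$b{\left(B \right)} = -1$
$r = \frac{13}{12}$ ($r = \frac{1 - 14}{-1 - 11} = - \frac{13}{-12} = \left(-13\right) \left(- \frac{1}{12}\right) = \frac{13}{12} \approx 1.0833$)
$1175 r = 1175 \cdot \frac{13}{12} = \frac{15275}{12}$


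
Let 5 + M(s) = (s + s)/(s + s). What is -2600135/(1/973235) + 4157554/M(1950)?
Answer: -5061086852227/2 ≈ -2.5305e+12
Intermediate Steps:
M(s) = -4 (M(s) = -5 + (s + s)/(s + s) = -5 + (2*s)/((2*s)) = -5 + (2*s)*(1/(2*s)) = -5 + 1 = -4)
-2600135/(1/973235) + 4157554/M(1950) = -2600135/(1/973235) + 4157554/(-4) = -2600135/1/973235 + 4157554*(-1/4) = -2600135*973235 - 2078777/2 = -2530542386725 - 2078777/2 = -5061086852227/2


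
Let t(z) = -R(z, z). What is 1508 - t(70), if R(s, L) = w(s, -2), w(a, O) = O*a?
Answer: 1368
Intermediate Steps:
R(s, L) = -2*s
t(z) = 2*z (t(z) = -(-2)*z = 2*z)
1508 - t(70) = 1508 - 2*70 = 1508 - 1*140 = 1508 - 140 = 1368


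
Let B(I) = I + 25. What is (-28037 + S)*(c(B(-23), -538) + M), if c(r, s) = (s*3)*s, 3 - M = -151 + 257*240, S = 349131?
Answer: 259060565764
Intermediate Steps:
M = -61526 (M = 3 - (-151 + 257*240) = 3 - (-151 + 61680) = 3 - 1*61529 = 3 - 61529 = -61526)
B(I) = 25 + I
c(r, s) = 3*s**2 (c(r, s) = (3*s)*s = 3*s**2)
(-28037 + S)*(c(B(-23), -538) + M) = (-28037 + 349131)*(3*(-538)**2 - 61526) = 321094*(3*289444 - 61526) = 321094*(868332 - 61526) = 321094*806806 = 259060565764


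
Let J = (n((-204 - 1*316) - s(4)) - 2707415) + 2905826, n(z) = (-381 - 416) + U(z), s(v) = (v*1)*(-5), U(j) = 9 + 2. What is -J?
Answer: -197625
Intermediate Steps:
U(j) = 11
s(v) = -5*v (s(v) = v*(-5) = -5*v)
n(z) = -786 (n(z) = (-381 - 416) + 11 = -797 + 11 = -786)
J = 197625 (J = (-786 - 2707415) + 2905826 = -2708201 + 2905826 = 197625)
-J = -1*197625 = -197625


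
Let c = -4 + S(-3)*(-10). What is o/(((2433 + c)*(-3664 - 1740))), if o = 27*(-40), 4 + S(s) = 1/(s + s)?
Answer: 405/5006806 ≈ 8.0890e-5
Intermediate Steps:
S(s) = -4 + 1/(2*s) (S(s) = -4 + 1/(s + s) = -4 + 1/(2*s))
c = 113/3 (c = -4 + (-4 + (1/2)/(-3))*(-10) = -4 + (-4 + (1/2)*(-1/3))*(-10) = -4 + (-4 - 1/6)*(-10) = -4 - 25/6*(-10) = -4 + 125/3 = 113/3 ≈ 37.667)
o = -1080
o/(((2433 + c)*(-3664 - 1740))) = -1080*1/((-3664 - 1740)*(2433 + 113/3)) = -1080/((7412/3)*(-5404)) = -1080/(-40054448/3) = -1080*(-3/40054448) = 405/5006806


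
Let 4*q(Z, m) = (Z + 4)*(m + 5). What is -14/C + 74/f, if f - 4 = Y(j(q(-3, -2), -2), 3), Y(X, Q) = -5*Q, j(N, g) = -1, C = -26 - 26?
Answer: -1847/286 ≈ -6.4580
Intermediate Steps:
q(Z, m) = (4 + Z)*(5 + m)/4 (q(Z, m) = ((Z + 4)*(m + 5))/4 = ((4 + Z)*(5 + m))/4 = (4 + Z)*(5 + m)/4)
C = -52
f = -11 (f = 4 - 5*3 = 4 - 15 = -11)
-14/C + 74/f = -14/(-52) + 74/(-11) = -14*(-1/52) + 74*(-1/11) = 7/26 - 74/11 = -1847/286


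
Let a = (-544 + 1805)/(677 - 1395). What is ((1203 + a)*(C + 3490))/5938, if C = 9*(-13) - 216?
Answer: 2722890401/4263484 ≈ 638.65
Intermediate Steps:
C = -333 (C = -117 - 216 = -333)
a = -1261/718 (a = 1261/(-718) = 1261*(-1/718) = -1261/718 ≈ -1.7563)
((1203 + a)*(C + 3490))/5938 = ((1203 - 1261/718)*(-333 + 3490))/5938 = ((862493/718)*3157)*(1/5938) = (2722890401/718)*(1/5938) = 2722890401/4263484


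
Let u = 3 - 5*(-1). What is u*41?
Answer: 328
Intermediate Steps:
u = 8 (u = 3 + 5 = 8)
u*41 = 8*41 = 328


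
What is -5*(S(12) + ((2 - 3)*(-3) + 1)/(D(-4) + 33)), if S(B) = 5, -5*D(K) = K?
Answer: -4325/169 ≈ -25.592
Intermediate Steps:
D(K) = -K/5
-5*(S(12) + ((2 - 3)*(-3) + 1)/(D(-4) + 33)) = -5*(5 + ((2 - 3)*(-3) + 1)/(-⅕*(-4) + 33)) = -5*(5 + (-1*(-3) + 1)/(⅘ + 33)) = -5*(5 + (3 + 1)/(169/5)) = -5*(5 + 4*(5/169)) = -5*(5 + 20/169) = -5*865/169 = -4325/169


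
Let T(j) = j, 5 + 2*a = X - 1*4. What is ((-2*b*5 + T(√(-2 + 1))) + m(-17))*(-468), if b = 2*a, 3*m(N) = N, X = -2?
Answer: -48828 - 468*I ≈ -48828.0 - 468.0*I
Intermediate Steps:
a = -11/2 (a = -5/2 + (-2 - 1*4)/2 = -5/2 + (-2 - 4)/2 = -5/2 + (½)*(-6) = -5/2 - 3 = -11/2 ≈ -5.5000)
m(N) = N/3
b = -11 (b = 2*(-11/2) = -11)
((-2*b*5 + T(√(-2 + 1))) + m(-17))*(-468) = ((-2*(-11)*5 + √(-2 + 1)) + (⅓)*(-17))*(-468) = ((22*5 + √(-1)) - 17/3)*(-468) = ((110 + I) - 17/3)*(-468) = (313/3 + I)*(-468) = -48828 - 468*I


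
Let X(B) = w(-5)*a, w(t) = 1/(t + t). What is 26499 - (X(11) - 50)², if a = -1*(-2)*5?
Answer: 23898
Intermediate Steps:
a = 10 (a = 2*5 = 10)
w(t) = 1/(2*t)
X(B) = -1 (X(B) = ((½)/(-5))*10 = ((½)*(-⅕))*10 = -⅒*10 = -1)
26499 - (X(11) - 50)² = 26499 - (-1 - 50)² = 26499 - 1*(-51)² = 26499 - 1*2601 = 26499 - 2601 = 23898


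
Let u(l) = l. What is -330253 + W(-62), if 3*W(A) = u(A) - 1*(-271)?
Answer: -990550/3 ≈ -3.3018e+5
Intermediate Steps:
W(A) = 271/3 + A/3 (W(A) = (A - 1*(-271))/3 = (A + 271)/3 = (271 + A)/3 = 271/3 + A/3)
-330253 + W(-62) = -330253 + (271/3 + (⅓)*(-62)) = -330253 + (271/3 - 62/3) = -330253 + 209/3 = -990550/3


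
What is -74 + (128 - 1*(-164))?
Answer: 218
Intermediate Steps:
-74 + (128 - 1*(-164)) = -74 + (128 + 164) = -74 + 292 = 218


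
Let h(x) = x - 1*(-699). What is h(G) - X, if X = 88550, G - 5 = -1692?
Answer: -89538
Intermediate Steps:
G = -1687 (G = 5 - 1692 = -1687)
h(x) = 699 + x (h(x) = x + 699 = 699 + x)
h(G) - X = (699 - 1687) - 1*88550 = -988 - 88550 = -89538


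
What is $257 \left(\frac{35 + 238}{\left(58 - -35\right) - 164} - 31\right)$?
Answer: $- \frac{635818}{71} \approx -8955.2$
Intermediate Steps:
$257 \left(\frac{35 + 238}{\left(58 - -35\right) - 164} - 31\right) = 257 \left(\frac{273}{\left(58 + 35\right) - 164} - 31\right) = 257 \left(\frac{273}{93 - 164} - 31\right) = 257 \left(\frac{273}{-71} - 31\right) = 257 \left(273 \left(- \frac{1}{71}\right) - 31\right) = 257 \left(- \frac{273}{71} - 31\right) = 257 \left(- \frac{2474}{71}\right) = - \frac{635818}{71}$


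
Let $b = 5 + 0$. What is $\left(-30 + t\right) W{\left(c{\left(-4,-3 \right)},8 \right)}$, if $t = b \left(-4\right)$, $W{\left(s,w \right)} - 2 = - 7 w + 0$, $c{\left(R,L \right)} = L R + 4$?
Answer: $2700$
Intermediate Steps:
$c{\left(R,L \right)} = 4 + L R$
$b = 5$
$W{\left(s,w \right)} = 2 - 7 w$ ($W{\left(s,w \right)} = 2 + \left(- 7 w + 0\right) = 2 - 7 w$)
$t = -20$ ($t = 5 \left(-4\right) = -20$)
$\left(-30 + t\right) W{\left(c{\left(-4,-3 \right)},8 \right)} = \left(-30 - 20\right) \left(2 - 56\right) = - 50 \left(2 - 56\right) = \left(-50\right) \left(-54\right) = 2700$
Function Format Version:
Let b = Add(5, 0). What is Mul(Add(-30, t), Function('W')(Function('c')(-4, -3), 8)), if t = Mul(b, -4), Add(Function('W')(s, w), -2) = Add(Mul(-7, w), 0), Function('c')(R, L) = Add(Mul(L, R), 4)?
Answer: 2700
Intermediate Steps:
Function('c')(R, L) = Add(4, Mul(L, R))
b = 5
Function('W')(s, w) = Add(2, Mul(-7, w)) (Function('W')(s, w) = Add(2, Add(Mul(-7, w), 0)) = Add(2, Mul(-7, w)))
t = -20 (t = Mul(5, -4) = -20)
Mul(Add(-30, t), Function('W')(Function('c')(-4, -3), 8)) = Mul(Add(-30, -20), Add(2, Mul(-7, 8))) = Mul(-50, Add(2, -56)) = Mul(-50, -54) = 2700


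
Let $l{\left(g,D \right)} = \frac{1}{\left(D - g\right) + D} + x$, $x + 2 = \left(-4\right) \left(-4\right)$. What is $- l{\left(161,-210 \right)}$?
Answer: $- \frac{8133}{581} \approx -13.998$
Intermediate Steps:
$x = 14$ ($x = -2 - -16 = -2 + 16 = 14$)
$l{\left(g,D \right)} = 14 + \frac{1}{- g + 2 D}$ ($l{\left(g,D \right)} = \frac{1}{\left(D - g\right) + D} + 14 = \frac{1}{- g + 2 D} + 14 = 14 + \frac{1}{- g + 2 D}$)
$- l{\left(161,-210 \right)} = - \frac{1 - 2254 + 28 \left(-210\right)}{\left(-1\right) 161 + 2 \left(-210\right)} = - \frac{1 - 2254 - 5880}{-161 - 420} = - \frac{-8133}{-581} = - \frac{\left(-1\right) \left(-8133\right)}{581} = \left(-1\right) \frac{8133}{581} = - \frac{8133}{581}$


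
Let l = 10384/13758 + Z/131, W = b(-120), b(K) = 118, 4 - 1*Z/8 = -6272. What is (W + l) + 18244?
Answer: 16892958922/901149 ≈ 18746.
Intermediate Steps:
Z = 50208 (Z = 32 - 8*(-6272) = 32 + 50176 = 50208)
W = 118
l = 346060984/901149 (l = 10384/13758 + 50208/131 = 10384*(1/13758) + 50208*(1/131) = 5192/6879 + 50208/131 = 346060984/901149 ≈ 384.02)
(W + l) + 18244 = (118 + 346060984/901149) + 18244 = 452396566/901149 + 18244 = 16892958922/901149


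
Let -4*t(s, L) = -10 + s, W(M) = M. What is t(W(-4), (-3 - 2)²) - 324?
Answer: -641/2 ≈ -320.50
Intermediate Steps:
t(s, L) = 5/2 - s/4 (t(s, L) = -(-10 + s)/4 = 5/2 - s/4)
t(W(-4), (-3 - 2)²) - 324 = (5/2 - ¼*(-4)) - 324 = (5/2 + 1) - 324 = 7/2 - 324 = -641/2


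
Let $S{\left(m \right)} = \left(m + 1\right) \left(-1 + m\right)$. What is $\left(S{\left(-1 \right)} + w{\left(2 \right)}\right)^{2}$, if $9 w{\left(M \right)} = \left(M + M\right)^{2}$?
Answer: $\frac{256}{81} \approx 3.1605$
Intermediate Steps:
$w{\left(M \right)} = \frac{4 M^{2}}{9}$ ($w{\left(M \right)} = \frac{\left(M + M\right)^{2}}{9} = \frac{\left(2 M\right)^{2}}{9} = \frac{4 M^{2}}{9}$)
$S{\left(m \right)} = \left(1 + m\right) \left(-1 + m\right)$
$\left(S{\left(-1 \right)} + w{\left(2 \right)}\right)^{2} = \left(\left(-1 + \left(-1\right)^{2}\right) + \frac{4 \cdot 2^{2}}{9}\right)^{2} = \left(\left(-1 + 1\right) + \frac{4}{9} \cdot 4\right)^{2} = \left(0 + \frac{16}{9}\right)^{2} = \left(\frac{16}{9}\right)^{2} = \frac{256}{81}$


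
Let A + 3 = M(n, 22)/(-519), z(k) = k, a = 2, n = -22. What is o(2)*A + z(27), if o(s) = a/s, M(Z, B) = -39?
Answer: 4165/173 ≈ 24.075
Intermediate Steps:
o(s) = 2/s
A = -506/173 (A = -3 - 39/(-519) = -3 - 39*(-1/519) = -3 + 13/173 = -506/173 ≈ -2.9249)
o(2)*A + z(27) = (2/2)*(-506/173) + 27 = (2*(½))*(-506/173) + 27 = 1*(-506/173) + 27 = -506/173 + 27 = 4165/173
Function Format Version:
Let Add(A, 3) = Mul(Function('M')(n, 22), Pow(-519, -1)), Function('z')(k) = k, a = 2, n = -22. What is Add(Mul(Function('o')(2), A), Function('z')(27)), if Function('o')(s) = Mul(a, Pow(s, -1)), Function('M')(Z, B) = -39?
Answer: Rational(4165, 173) ≈ 24.075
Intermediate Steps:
Function('o')(s) = Mul(2, Pow(s, -1))
A = Rational(-506, 173) (A = Add(-3, Mul(-39, Pow(-519, -1))) = Add(-3, Mul(-39, Rational(-1, 519))) = Add(-3, Rational(13, 173)) = Rational(-506, 173) ≈ -2.9249)
Add(Mul(Function('o')(2), A), Function('z')(27)) = Add(Mul(Mul(2, Pow(2, -1)), Rational(-506, 173)), 27) = Add(Mul(Mul(2, Rational(1, 2)), Rational(-506, 173)), 27) = Add(Mul(1, Rational(-506, 173)), 27) = Add(Rational(-506, 173), 27) = Rational(4165, 173)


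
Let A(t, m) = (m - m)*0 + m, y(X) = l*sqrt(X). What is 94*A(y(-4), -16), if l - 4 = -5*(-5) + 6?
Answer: -1504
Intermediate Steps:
l = 35 (l = 4 + (-5*(-5) + 6) = 4 + (25 + 6) = 4 + 31 = 35)
y(X) = 35*sqrt(X)
A(t, m) = m (A(t, m) = 0*0 + m = 0 + m = m)
94*A(y(-4), -16) = 94*(-16) = -1504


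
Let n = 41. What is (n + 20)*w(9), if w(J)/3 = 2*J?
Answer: 3294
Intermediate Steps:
w(J) = 6*J (w(J) = 3*(2*J) = 6*J)
(n + 20)*w(9) = (41 + 20)*(6*9) = 61*54 = 3294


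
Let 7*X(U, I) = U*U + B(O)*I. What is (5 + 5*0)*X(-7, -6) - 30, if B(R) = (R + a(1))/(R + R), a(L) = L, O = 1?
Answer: 5/7 ≈ 0.71429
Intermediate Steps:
B(R) = (1 + R)/(2*R) (B(R) = (R + 1)/(R + R) = (1 + R)/((2*R)) = (1 + R)*(1/(2*R)) = (1 + R)/(2*R))
X(U, I) = I/7 + U²/7 (X(U, I) = (U*U + ((½)*(1 + 1)/1)*I)/7 = (U² + ((½)*1*2)*I)/7 = (U² + 1*I)/7 = (U² + I)/7 = (I + U²)/7 = I/7 + U²/7)
(5 + 5*0)*X(-7, -6) - 30 = (5 + 5*0)*((⅐)*(-6) + (⅐)*(-7)²) - 30 = (5 + 0)*(-6/7 + (⅐)*49) - 30 = 5*(-6/7 + 7) - 30 = 5*(43/7) - 30 = 215/7 - 30 = 5/7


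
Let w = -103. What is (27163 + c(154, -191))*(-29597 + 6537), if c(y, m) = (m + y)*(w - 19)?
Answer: -730471620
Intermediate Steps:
c(y, m) = -122*m - 122*y (c(y, m) = (m + y)*(-103 - 19) = (m + y)*(-122) = -122*m - 122*y)
(27163 + c(154, -191))*(-29597 + 6537) = (27163 + (-122*(-191) - 122*154))*(-29597 + 6537) = (27163 + (23302 - 18788))*(-23060) = (27163 + 4514)*(-23060) = 31677*(-23060) = -730471620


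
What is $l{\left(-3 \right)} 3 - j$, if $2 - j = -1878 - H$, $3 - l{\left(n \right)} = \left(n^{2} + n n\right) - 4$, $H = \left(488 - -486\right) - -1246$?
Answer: $-4133$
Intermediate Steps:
$H = 2220$ ($H = \left(488 + 486\right) + 1246 = 974 + 1246 = 2220$)
$l{\left(n \right)} = 7 - 2 n^{2}$ ($l{\left(n \right)} = 3 - \left(\left(n^{2} + n n\right) - 4\right) = 3 - \left(\left(n^{2} + n^{2}\right) - 4\right) = 3 - \left(2 n^{2} - 4\right) = 3 - \left(-4 + 2 n^{2}\right) = 7 - 2 n^{2}$)
$j = 4100$ ($j = 2 - \left(-1878 - 2220\right) = 2 - -4098 = 2 + 4098 = 4100$)
$l{\left(-3 \right)} 3 - j = \left(7 - 2 \left(-3\right)^{2}\right) 3 - 4100 = \left(7 - 18\right) 3 - 4100 = \left(-11\right) 3 - 4100 = -33 - 4100 = -4133$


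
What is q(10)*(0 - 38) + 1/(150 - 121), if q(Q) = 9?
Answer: -9917/29 ≈ -341.97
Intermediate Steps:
q(10)*(0 - 38) + 1/(150 - 121) = 9*(0 - 38) + 1/(150 - 121) = 9*(-38) + 1/29 = -342 + 1/29 = -9917/29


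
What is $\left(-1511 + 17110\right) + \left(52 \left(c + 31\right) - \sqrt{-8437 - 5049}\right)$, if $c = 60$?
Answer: $20331 - i \sqrt{13486} \approx 20331.0 - 116.13 i$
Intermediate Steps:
$\left(-1511 + 17110\right) + \left(52 \left(c + 31\right) - \sqrt{-8437 - 5049}\right) = \left(-1511 + 17110\right) + \left(52 \left(60 + 31\right) - \sqrt{-8437 - 5049}\right) = 15599 + \left(52 \cdot 91 - \sqrt{-13486}\right) = 15599 + \left(4732 - i \sqrt{13486}\right) = 20331 - i \sqrt{13486}$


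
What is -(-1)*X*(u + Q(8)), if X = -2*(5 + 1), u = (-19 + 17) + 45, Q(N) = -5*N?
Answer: -36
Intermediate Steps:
u = 43 (u = -2 + 45 = 43)
X = -12 (X = -2*6 = -12)
-(-1)*X*(u + Q(8)) = -(-1)*(-12*(43 - 5*8)) = -(-1)*(-12*(43 - 40)) = -(-1)*(-12*3) = -(-1)*(-36) = -1*36 = -36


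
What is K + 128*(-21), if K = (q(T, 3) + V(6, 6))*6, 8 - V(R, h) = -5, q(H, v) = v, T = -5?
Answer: -2592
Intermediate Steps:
V(R, h) = 13 (V(R, h) = 8 - 1*(-5) = 8 + 5 = 13)
K = 96 (K = (3 + 13)*6 = 16*6 = 96)
K + 128*(-21) = 96 + 128*(-21) = 96 - 2688 = -2592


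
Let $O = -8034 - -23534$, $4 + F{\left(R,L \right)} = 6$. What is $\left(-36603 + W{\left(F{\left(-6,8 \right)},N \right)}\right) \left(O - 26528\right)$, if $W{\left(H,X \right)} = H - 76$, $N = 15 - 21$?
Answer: $404473956$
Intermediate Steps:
$F{\left(R,L \right)} = 2$ ($F{\left(R,L \right)} = -4 + 6 = 2$)
$N = -6$
$W{\left(H,X \right)} = -76 + H$
$O = 15500$ ($O = -8034 + 23534 = 15500$)
$\left(-36603 + W{\left(F{\left(-6,8 \right)},N \right)}\right) \left(O - 26528\right) = \left(-36603 + \left(-76 + 2\right)\right) \left(15500 - 26528\right) = \left(-36603 - 74\right) \left(-11028\right) = \left(-36677\right) \left(-11028\right) = 404473956$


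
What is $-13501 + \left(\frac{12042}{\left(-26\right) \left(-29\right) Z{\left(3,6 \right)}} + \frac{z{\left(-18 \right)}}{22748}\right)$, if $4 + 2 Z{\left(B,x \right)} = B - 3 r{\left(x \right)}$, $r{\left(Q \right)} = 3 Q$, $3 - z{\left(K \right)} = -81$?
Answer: $- \frac{144736838624}{10719995} \approx -13502.0$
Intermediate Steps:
$z{\left(K \right)} = 84$ ($z{\left(K \right)} = 3 - -81 = 3 + 81 = 84$)
$Z{\left(B,x \right)} = -2 + \frac{B}{2} - \frac{9 x}{2}$ ($Z{\left(B,x \right)} = -2 + \frac{B - 3 \cdot 3 x}{2} = -2 + \frac{B - 9 x}{2} = -2 + \left(\frac{B}{2} - \frac{9 x}{2}\right) = -2 + \frac{B}{2} - \frac{9 x}{2}$)
$-13501 + \left(\frac{12042}{\left(-26\right) \left(-29\right) Z{\left(3,6 \right)}} + \frac{z{\left(-18 \right)}}{22748}\right) = -13501 + \left(\frac{12042}{\left(-26\right) \left(-29\right) \left(-2 + \frac{1}{2} \cdot 3 - 27\right)} + \frac{84}{22748}\right) = -13501 + \left(\frac{12042}{754 \left(-2 + \frac{3}{2} - 27\right)} + 84 \cdot \frac{1}{22748}\right) = -13501 + \left(\frac{12042}{754 \left(- \frac{55}{2}\right)} + \frac{21}{5687}\right) = -13501 + \left(\frac{12042}{-20735} + \frac{21}{5687}\right) = -13501 + \left(12042 \left(- \frac{1}{20735}\right) + \frac{21}{5687}\right) = -13501 + \left(- \frac{12042}{20735} + \frac{21}{5687}\right) = -13501 - \frac{6186129}{10719995} = - \frac{144736838624}{10719995}$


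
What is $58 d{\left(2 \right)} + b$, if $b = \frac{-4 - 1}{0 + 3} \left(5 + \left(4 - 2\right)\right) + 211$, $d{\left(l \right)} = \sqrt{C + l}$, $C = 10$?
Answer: $\frac{598}{3} + 116 \sqrt{3} \approx 400.25$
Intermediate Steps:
$d{\left(l \right)} = \sqrt{10 + l}$
$b = \frac{598}{3}$ ($b = - \frac{5}{3} \left(5 + 2\right) + 211 = \left(-5\right) \frac{1}{3} \cdot 7 + 211 = \left(- \frac{5}{3}\right) 7 + 211 = - \frac{35}{3} + 211 = \frac{598}{3} \approx 199.33$)
$58 d{\left(2 \right)} + b = 58 \sqrt{10 + 2} + \frac{598}{3} = 58 \sqrt{12} + \frac{598}{3} = 58 \cdot 2 \sqrt{3} + \frac{598}{3} = 116 \sqrt{3} + \frac{598}{3} = \frac{598}{3} + 116 \sqrt{3}$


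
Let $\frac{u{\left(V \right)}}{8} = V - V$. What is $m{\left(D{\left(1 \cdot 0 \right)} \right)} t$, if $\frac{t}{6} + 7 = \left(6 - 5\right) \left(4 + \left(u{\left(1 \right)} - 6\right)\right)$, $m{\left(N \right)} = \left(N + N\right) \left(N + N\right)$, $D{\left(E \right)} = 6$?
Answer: $-7776$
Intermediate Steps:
$u{\left(V \right)} = 0$ ($u{\left(V \right)} = 8 \left(V - V\right) = 8 \cdot 0 = 0$)
$m{\left(N \right)} = 4 N^{2}$ ($m{\left(N \right)} = 2 N 2 N = 4 N^{2}$)
$t = -54$ ($t = -42 + 6 \left(6 - 5\right) \left(4 + \left(0 - 6\right)\right) = -42 + 6 \cdot 1 \left(4 + \left(0 - 6\right)\right) = -42 + 6 \cdot 1 \left(4 - 6\right) = -42 + 6 \cdot 1 \left(-2\right) = -42 + 6 \left(-2\right) = -42 - 12 = -54$)
$m{\left(D{\left(1 \cdot 0 \right)} \right)} t = 4 \cdot 6^{2} \left(-54\right) = 4 \cdot 36 \left(-54\right) = 144 \left(-54\right) = -7776$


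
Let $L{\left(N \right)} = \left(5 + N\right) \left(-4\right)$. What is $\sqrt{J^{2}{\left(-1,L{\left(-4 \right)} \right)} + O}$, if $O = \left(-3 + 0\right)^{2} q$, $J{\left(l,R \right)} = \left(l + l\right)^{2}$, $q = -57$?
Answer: $i \sqrt{497} \approx 22.293 i$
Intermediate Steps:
$L{\left(N \right)} = -20 - 4 N$
$J{\left(l,R \right)} = 4 l^{2}$ ($J{\left(l,R \right)} = \left(2 l\right)^{2} = 4 l^{2}$)
$O = -513$ ($O = \left(-3 + 0\right)^{2} \left(-57\right) = \left(-3\right)^{2} \left(-57\right) = 9 \left(-57\right) = -513$)
$\sqrt{J^{2}{\left(-1,L{\left(-4 \right)} \right)} + O} = \sqrt{\left(4 \left(-1\right)^{2}\right)^{2} - 513} = \sqrt{\left(4 \cdot 1\right)^{2} - 513} = \sqrt{4^{2} - 513} = \sqrt{16 - 513} = \sqrt{-497} = i \sqrt{497}$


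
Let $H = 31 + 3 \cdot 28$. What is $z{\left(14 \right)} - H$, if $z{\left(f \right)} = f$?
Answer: $-101$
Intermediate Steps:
$H = 115$ ($H = 31 + 84 = 115$)
$z{\left(14 \right)} - H = 14 - 115 = -101$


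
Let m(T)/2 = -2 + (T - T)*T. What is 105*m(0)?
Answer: -420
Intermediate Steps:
m(T) = -4 (m(T) = 2*(-2 + (T - T)*T) = 2*(-2 + 0*T) = 2*(-2 + 0) = 2*(-2) = -4)
105*m(0) = 105*(-4) = -420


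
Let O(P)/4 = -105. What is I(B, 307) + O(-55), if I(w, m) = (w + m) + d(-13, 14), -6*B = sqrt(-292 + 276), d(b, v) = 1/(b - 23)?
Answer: -4069/36 - 2*I/3 ≈ -113.03 - 0.66667*I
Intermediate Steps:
O(P) = -420 (O(P) = 4*(-105) = -420)
d(b, v) = 1/(-23 + b)
B = -2*I/3 (B = -sqrt(-292 + 276)/6 = -2*I/3 ≈ -0.66667*I)
I(w, m) = -1/36 + m + w (I(w, m) = (w + m) + 1/(-23 - 13) = (m + w) + 1/(-36) = (m + w) - 1/36 = -1/36 + m + w)
I(B, 307) + O(-55) = (-1/36 + 307 - 2*I/3) - 420 = (11051/36 - 2*I/3) - 420 = -4069/36 - 2*I/3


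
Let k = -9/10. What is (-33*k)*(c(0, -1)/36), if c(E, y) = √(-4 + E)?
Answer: 33*I/20 ≈ 1.65*I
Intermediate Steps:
k = -9/10 (k = -9*⅒ = -9/10 ≈ -0.90000)
(-33*k)*(c(0, -1)/36) = (-33*(-9/10))*(√(-4 + 0)/36) = 297*(√(-4)*(1/36))/10 = 297*((2*I)*(1/36))/10 = 297*(I/18)/10 = 33*I/20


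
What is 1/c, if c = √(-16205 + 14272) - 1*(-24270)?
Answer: 24270/589034833 - I*√1933/589034833 ≈ 4.1203e-5 - 7.4641e-8*I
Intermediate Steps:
c = 24270 + I*√1933 (c = √(-1933) + 24270 = I*√1933 + 24270 = 24270 + I*√1933 ≈ 24270.0 + 43.966*I)
1/c = 1/(24270 + I*√1933)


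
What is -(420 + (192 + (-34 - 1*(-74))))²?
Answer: -425104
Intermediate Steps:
-(420 + (192 + (-34 - 1*(-74))))² = -(420 + (192 + (-34 + 74)))² = -(420 + (192 + 40))² = -(420 + 232)² = -1*652² = -1*425104 = -425104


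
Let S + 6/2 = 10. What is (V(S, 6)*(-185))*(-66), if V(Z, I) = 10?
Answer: 122100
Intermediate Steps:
S = 7 (S = -3 + 10 = 7)
(V(S, 6)*(-185))*(-66) = (10*(-185))*(-66) = -1850*(-66) = 122100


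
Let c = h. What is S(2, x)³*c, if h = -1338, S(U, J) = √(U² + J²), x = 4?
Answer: -53520*√5 ≈ -1.1967e+5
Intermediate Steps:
S(U, J) = √(J² + U²)
c = -1338
S(2, x)³*c = (√(4² + 2²))³*(-1338) = (√(16 + 4))³*(-1338) = (√20)³*(-1338) = (2*√5)³*(-1338) = (40*√5)*(-1338) = -53520*√5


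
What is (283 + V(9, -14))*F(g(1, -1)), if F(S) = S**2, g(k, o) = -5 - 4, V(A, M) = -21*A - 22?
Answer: 5832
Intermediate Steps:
V(A, M) = -22 - 21*A
g(k, o) = -9
(283 + V(9, -14))*F(g(1, -1)) = (283 + (-22 - 21*9))*(-9)**2 = (283 + (-22 - 189))*81 = (283 - 211)*81 = 72*81 = 5832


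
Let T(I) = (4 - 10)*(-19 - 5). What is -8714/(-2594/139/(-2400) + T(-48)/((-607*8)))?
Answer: 882271586400/2215121 ≈ 3.9830e+5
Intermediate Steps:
T(I) = 144 (T(I) = -6*(-24) = 144)
-8714/(-2594/139/(-2400) + T(-48)/((-607*8))) = -8714/(-2594/139/(-2400) + 144/((-607*8))) = -8714/(-2594*1/139*(-1/2400) + 144/(-4856)) = -8714/(-2594/139*(-1/2400) + 144*(-1/4856)) = -8714/(1297/166800 - 18/607) = -8714/(-2215121/101247600) = -8714*(-101247600/2215121) = 882271586400/2215121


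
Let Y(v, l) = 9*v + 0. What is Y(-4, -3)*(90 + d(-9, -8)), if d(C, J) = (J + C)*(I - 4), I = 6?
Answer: -2016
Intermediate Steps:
Y(v, l) = 9*v
d(C, J) = 2*C + 2*J (d(C, J) = (J + C)*(6 - 4) = (C + J)*2 = 2*C + 2*J)
Y(-4, -3)*(90 + d(-9, -8)) = (9*(-4))*(90 + (2*(-9) + 2*(-8))) = -36*(90 + (-18 - 16)) = -36*(90 - 34) = -36*56 = -2016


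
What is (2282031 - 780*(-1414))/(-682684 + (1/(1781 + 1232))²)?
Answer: -10243052411573/2065840241865 ≈ -4.9583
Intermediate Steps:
(2282031 - 780*(-1414))/(-682684 + (1/(1781 + 1232))²) = (2282031 + 1102920)/(-682684 + (1/3013)²) = 3384951/(-682684 + (1/3013)²) = 3384951/(-682684 + 1/9078169) = 3384951/(-6197520725595/9078169) = 3384951*(-9078169/6197520725595) = -10243052411573/2065840241865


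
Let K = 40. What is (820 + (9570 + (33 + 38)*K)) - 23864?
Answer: -10634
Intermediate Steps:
(820 + (9570 + (33 + 38)*K)) - 23864 = (820 + (9570 + (33 + 38)*40)) - 23864 = (820 + (9570 + 71*40)) - 23864 = (820 + (9570 + 2840)) - 23864 = (820 + 12410) - 23864 = 13230 - 23864 = -10634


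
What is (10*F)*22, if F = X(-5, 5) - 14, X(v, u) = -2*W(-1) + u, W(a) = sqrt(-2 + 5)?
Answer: -1980 - 440*sqrt(3) ≈ -2742.1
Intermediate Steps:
W(a) = sqrt(3)
X(v, u) = u - 2*sqrt(3) (X(v, u) = -2*sqrt(3) + u = u - 2*sqrt(3))
F = -9 - 2*sqrt(3) (F = (5 - 2*sqrt(3)) - 14 = -9 - 2*sqrt(3) ≈ -12.464)
(10*F)*22 = (10*(-9 - 2*sqrt(3)))*22 = (-90 - 20*sqrt(3))*22 = -1980 - 440*sqrt(3)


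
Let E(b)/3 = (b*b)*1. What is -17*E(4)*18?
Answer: -14688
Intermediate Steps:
E(b) = 3*b² (E(b) = 3*((b*b)*1) = 3*(b²*1) = 3*b²)
-17*E(4)*18 = -51*4²*18 = -51*16*18 = -17*48*18 = -816*18 = -14688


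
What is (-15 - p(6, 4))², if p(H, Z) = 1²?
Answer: 256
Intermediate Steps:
p(H, Z) = 1
(-15 - p(6, 4))² = (-15 - 1*1)² = (-15 - 1)² = (-16)² = 256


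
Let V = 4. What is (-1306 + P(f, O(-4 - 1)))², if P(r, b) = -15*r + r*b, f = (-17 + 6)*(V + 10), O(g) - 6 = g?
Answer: 722500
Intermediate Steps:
O(g) = 6 + g
f = -154 (f = (-17 + 6)*(4 + 10) = -11*14 = -154)
P(r, b) = -15*r + b*r
(-1306 + P(f, O(-4 - 1)))² = (-1306 - 154*(-15 + (6 + (-4 - 1))))² = (-1306 - 154*(-15 + (6 - 5)))² = (-1306 - 154*(-15 + 1))² = (-1306 - 154*(-14))² = (-1306 + 2156)² = 850² = 722500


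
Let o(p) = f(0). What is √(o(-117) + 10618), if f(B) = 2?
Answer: 6*√295 ≈ 103.05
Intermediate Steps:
o(p) = 2
√(o(-117) + 10618) = √(2 + 10618) = √10620 = 6*√295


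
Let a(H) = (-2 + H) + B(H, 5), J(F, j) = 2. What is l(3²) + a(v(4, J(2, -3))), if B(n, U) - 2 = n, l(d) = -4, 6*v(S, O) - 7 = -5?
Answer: -10/3 ≈ -3.3333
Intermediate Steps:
v(S, O) = ⅓ (v(S, O) = 7/6 + (⅙)*(-5) = 7/6 - ⅚ = ⅓)
B(n, U) = 2 + n
a(H) = 2*H (a(H) = (-2 + H) + (2 + H) = 2*H)
l(3²) + a(v(4, J(2, -3))) = -4 + 2*(⅓) = -4 + ⅔ = -10/3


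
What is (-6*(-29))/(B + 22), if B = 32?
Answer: 29/9 ≈ 3.2222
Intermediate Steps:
(-6*(-29))/(B + 22) = (-6*(-29))/(32 + 22) = 174/54 = 174*(1/54) = 29/9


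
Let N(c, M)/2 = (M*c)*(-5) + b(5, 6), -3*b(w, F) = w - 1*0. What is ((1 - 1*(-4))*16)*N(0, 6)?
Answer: -800/3 ≈ -266.67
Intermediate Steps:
b(w, F) = -w/3 (b(w, F) = -(w - 1*0)/3 = -(w + 0)/3 = -w/3)
N(c, M) = -10/3 - 10*M*c (N(c, M) = 2*((M*c)*(-5) - ⅓*5) = 2*(-5*M*c - 5/3) = 2*(-5/3 - 5*M*c) = -10/3 - 10*M*c)
((1 - 1*(-4))*16)*N(0, 6) = ((1 - 1*(-4))*16)*(-10/3 - 10*6*0) = ((1 + 4)*16)*(-10/3 + 0) = (5*16)*(-10/3) = 80*(-10/3) = -800/3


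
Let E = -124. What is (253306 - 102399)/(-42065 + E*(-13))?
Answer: -150907/40453 ≈ -3.7304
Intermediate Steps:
(253306 - 102399)/(-42065 + E*(-13)) = (253306 - 102399)/(-42065 - 124*(-13)) = 150907/(-42065 + 1612) = 150907/(-40453) = 150907*(-1/40453) = -150907/40453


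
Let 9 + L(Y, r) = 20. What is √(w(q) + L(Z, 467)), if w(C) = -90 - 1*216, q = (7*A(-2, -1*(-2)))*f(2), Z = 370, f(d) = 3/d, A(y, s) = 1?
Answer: I*√295 ≈ 17.176*I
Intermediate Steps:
L(Y, r) = 11 (L(Y, r) = -9 + 20 = 11)
q = 21/2 (q = (7*1)*(3/2) = 7*(3*(½)) = 7*(3/2) = 21/2 ≈ 10.500)
w(C) = -306 (w(C) = -90 - 216 = -306)
√(w(q) + L(Z, 467)) = √(-306 + 11) = √(-295) = I*√295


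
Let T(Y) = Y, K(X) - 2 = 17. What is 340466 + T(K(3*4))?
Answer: 340485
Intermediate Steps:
K(X) = 19 (K(X) = 2 + 17 = 19)
340466 + T(K(3*4)) = 340466 + 19 = 340485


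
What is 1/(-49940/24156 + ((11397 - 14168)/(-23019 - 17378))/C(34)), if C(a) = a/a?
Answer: -22177953/44329316 ≈ -0.50030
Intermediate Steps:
C(a) = 1
1/(-49940/24156 + ((11397 - 14168)/(-23019 - 17378))/C(34)) = 1/(-49940/24156 + ((11397 - 14168)/(-23019 - 17378))/1) = 1/(-49940*1/24156 - 2771/(-40397)*1) = 1/(-1135/549 - 2771*(-1/40397)*1) = 1/(-1135/549 + (2771/40397)*1) = 1/(-1135/549 + 2771/40397) = 1/(-44329316/22177953) = -22177953/44329316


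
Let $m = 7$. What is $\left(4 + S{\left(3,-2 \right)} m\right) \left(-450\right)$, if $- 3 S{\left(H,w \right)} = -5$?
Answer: $-7050$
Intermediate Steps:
$S{\left(H,w \right)} = \frac{5}{3}$ ($S{\left(H,w \right)} = \left(- \frac{1}{3}\right) \left(-5\right) = \frac{5}{3}$)
$\left(4 + S{\left(3,-2 \right)} m\right) \left(-450\right) = \left(4 + \frac{5}{3} \cdot 7\right) \left(-450\right) = \left(4 + \frac{35}{3}\right) \left(-450\right) = \frac{47}{3} \left(-450\right) = -7050$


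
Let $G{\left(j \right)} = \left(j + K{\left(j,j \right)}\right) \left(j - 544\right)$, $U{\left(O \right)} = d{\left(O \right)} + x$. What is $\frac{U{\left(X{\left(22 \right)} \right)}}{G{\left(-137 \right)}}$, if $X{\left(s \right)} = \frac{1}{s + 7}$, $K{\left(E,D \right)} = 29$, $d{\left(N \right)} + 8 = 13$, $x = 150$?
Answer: $\frac{155}{73548} \approx 0.0021075$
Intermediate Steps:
$d{\left(N \right)} = 5$ ($d{\left(N \right)} = -8 + 13 = 5$)
$X{\left(s \right)} = \frac{1}{7 + s}$
$U{\left(O \right)} = 155$ ($U{\left(O \right)} = 5 + 150 = 155$)
$G{\left(j \right)} = \left(-544 + j\right) \left(29 + j\right)$ ($G{\left(j \right)} = \left(j + 29\right) \left(j - 544\right) = \left(29 + j\right) \left(-544 + j\right) = \left(-544 + j\right) \left(29 + j\right)$)
$\frac{U{\left(X{\left(22 \right)} \right)}}{G{\left(-137 \right)}} = \frac{155}{-15776 + \left(-137\right)^{2} - -70555} = \frac{155}{-15776 + 18769 + 70555} = \frac{155}{73548}$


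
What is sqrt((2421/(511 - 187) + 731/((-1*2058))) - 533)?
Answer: I*sqrt(45455221)/294 ≈ 22.932*I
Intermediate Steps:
sqrt((2421/(511 - 187) + 731/((-1*2058))) - 533) = sqrt((2421/324 + 731/(-2058)) - 533) = sqrt((2421*(1/324) + 731*(-1/2058)) - 533) = sqrt((269/36 - 731/2058) - 533) = sqrt(87881/12348 - 533) = sqrt(-6493603/12348) = I*sqrt(45455221)/294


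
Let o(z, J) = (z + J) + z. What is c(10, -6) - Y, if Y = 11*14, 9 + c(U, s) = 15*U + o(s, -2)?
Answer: -27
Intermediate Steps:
o(z, J) = J + 2*z (o(z, J) = (J + z) + z = J + 2*z)
c(U, s) = -11 + 2*s + 15*U (c(U, s) = -9 + (15*U + (-2 + 2*s)) = -9 + (-2 + 2*s + 15*U) = -11 + 2*s + 15*U)
Y = 154
c(10, -6) - Y = (-11 + 2*(-6) + 15*10) - 1*154 = (-11 - 12 + 150) - 154 = 127 - 154 = -27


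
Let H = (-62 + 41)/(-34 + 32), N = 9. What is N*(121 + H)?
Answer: 2367/2 ≈ 1183.5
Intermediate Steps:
H = 21/2 (H = -21/(-2) = -21*(-½) = 21/2 ≈ 10.500)
N*(121 + H) = 9*(121 + 21/2) = 9*(263/2) = 2367/2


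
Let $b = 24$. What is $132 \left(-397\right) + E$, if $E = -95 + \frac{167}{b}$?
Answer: $- \frac{1259809}{24} \approx -52492.0$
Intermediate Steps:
$E = - \frac{2113}{24}$ ($E = -95 + \frac{167}{24} = - \frac{2113}{24} \approx -88.042$)
$132 \left(-397\right) + E = 132 \left(-397\right) - \frac{2113}{24} = -52404 - \frac{2113}{24} = - \frac{1259809}{24}$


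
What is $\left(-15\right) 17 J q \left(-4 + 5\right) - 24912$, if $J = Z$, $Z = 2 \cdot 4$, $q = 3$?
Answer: $-31032$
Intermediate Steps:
$Z = 8$
$J = 8$
$\left(-15\right) 17 J q \left(-4 + 5\right) - 24912 = \left(-15\right) 17 \cdot 8 \cdot 3 \left(-4 + 5\right) - 24912 = - 255 \cdot 24 \cdot 1 - 24912 = \left(-255\right) 24 - 24912 = -6120 - 24912 = -31032$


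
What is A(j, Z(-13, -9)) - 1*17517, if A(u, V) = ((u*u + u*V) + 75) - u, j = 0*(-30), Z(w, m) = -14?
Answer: -17442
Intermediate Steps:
j = 0
A(u, V) = 75 + u² - u + V*u (A(u, V) = ((u² + V*u) + 75) - u = (75 + u² + V*u) - u = 75 + u² - u + V*u)
A(j, Z(-13, -9)) - 1*17517 = (75 + 0² - 1*0 - 14*0) - 1*17517 = (75 + 0 + 0 + 0) - 17517 = 75 - 17517 = -17442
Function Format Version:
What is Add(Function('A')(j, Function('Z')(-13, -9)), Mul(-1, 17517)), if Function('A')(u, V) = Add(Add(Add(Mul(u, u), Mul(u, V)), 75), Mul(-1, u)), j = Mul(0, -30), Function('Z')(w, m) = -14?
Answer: -17442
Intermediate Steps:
j = 0
Function('A')(u, V) = Add(75, Pow(u, 2), Mul(-1, u), Mul(V, u)) (Function('A')(u, V) = Add(Add(Add(Pow(u, 2), Mul(V, u)), 75), Mul(-1, u)) = Add(Add(75, Pow(u, 2), Mul(V, u)), Mul(-1, u)) = Add(75, Pow(u, 2), Mul(-1, u), Mul(V, u)))
Add(Function('A')(j, Function('Z')(-13, -9)), Mul(-1, 17517)) = Add(Add(75, Pow(0, 2), Mul(-1, 0), Mul(-14, 0)), Mul(-1, 17517)) = Add(Add(75, 0, 0, 0), -17517) = Add(75, -17517) = -17442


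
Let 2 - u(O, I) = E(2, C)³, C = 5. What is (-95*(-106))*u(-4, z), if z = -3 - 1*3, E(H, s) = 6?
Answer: -2154980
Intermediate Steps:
z = -6 (z = -3 - 3 = -6)
u(O, I) = -214 (u(O, I) = 2 - 1*6³ = 2 - 1*216 = 2 - 216 = -214)
(-95*(-106))*u(-4, z) = -95*(-106)*(-214) = 10070*(-214) = -2154980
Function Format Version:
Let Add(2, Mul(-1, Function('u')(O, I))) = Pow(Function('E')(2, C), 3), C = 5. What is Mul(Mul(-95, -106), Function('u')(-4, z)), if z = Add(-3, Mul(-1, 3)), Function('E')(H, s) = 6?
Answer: -2154980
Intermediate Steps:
z = -6 (z = Add(-3, -3) = -6)
Function('u')(O, I) = -214 (Function('u')(O, I) = Add(2, Mul(-1, Pow(6, 3))) = Add(2, Mul(-1, 216)) = Add(2, -216) = -214)
Mul(Mul(-95, -106), Function('u')(-4, z)) = Mul(Mul(-95, -106), -214) = Mul(10070, -214) = -2154980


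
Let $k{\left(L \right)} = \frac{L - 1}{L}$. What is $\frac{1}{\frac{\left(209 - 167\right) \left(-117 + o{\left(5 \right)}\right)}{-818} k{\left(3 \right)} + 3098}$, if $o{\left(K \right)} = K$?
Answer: $\frac{409}{1268650} \approx 0.00032239$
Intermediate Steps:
$k{\left(L \right)} = \frac{-1 + L}{L}$
$\frac{1}{\frac{\left(209 - 167\right) \left(-117 + o{\left(5 \right)}\right)}{-818} k{\left(3 \right)} + 3098} = \frac{1}{\frac{\left(209 - 167\right) \left(-117 + 5\right)}{-818} \frac{-1 + 3}{3} + 3098} = \frac{1}{42 \left(-112\right) \left(- \frac{1}{818}\right) \frac{1}{3} \cdot 2 + 3098} = \frac{1}{\left(-4704\right) \left(- \frac{1}{818}\right) \frac{2}{3} + 3098} = \frac{1}{\frac{2352}{409} \cdot \frac{2}{3} + 3098} = \frac{1}{\frac{1568}{409} + 3098} = \frac{1}{\frac{1268650}{409}} = \frac{409}{1268650}$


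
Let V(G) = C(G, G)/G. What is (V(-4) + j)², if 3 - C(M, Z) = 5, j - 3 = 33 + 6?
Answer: 7225/4 ≈ 1806.3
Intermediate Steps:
j = 42 (j = 3 + (33 + 6) = 3 + 39 = 42)
C(M, Z) = -2 (C(M, Z) = 3 - 1*5 = 3 - 5 = -2)
V(G) = -2/G
(V(-4) + j)² = (-2/(-4) + 42)² = (-2*(-¼) + 42)² = (½ + 42)² = (85/2)² = 7225/4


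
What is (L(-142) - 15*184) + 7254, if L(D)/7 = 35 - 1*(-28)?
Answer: 4935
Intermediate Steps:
L(D) = 441 (L(D) = 7*(35 - 1*(-28)) = 7*(35 + 28) = 7*63 = 441)
(L(-142) - 15*184) + 7254 = (441 - 15*184) + 7254 = (441 - 2760) + 7254 = -2319 + 7254 = 4935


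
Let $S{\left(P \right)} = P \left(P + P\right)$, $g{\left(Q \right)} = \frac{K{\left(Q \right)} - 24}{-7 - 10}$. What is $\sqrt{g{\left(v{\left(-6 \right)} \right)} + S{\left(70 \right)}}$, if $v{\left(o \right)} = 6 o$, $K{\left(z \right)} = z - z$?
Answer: $\frac{4 \sqrt{177038}}{17} \approx 99.002$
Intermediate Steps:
$K{\left(z \right)} = 0$
$g{\left(Q \right)} = \frac{24}{17}$ ($g{\left(Q \right)} = \frac{0 - 24}{-7 - 10} = - \frac{24}{-17} = \left(-24\right) \left(- \frac{1}{17}\right) = \frac{24}{17}$)
$S{\left(P \right)} = 2 P^{2}$ ($S{\left(P \right)} = P 2 P = 2 P^{2}$)
$\sqrt{g{\left(v{\left(-6 \right)} \right)} + S{\left(70 \right)}} = \sqrt{\frac{24}{17} + 2 \cdot 70^{2}} = \sqrt{\frac{24}{17} + 2 \cdot 4900} = \sqrt{\frac{24}{17} + 9800} = \sqrt{\frac{166624}{17}} = \frac{4 \sqrt{177038}}{17}$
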